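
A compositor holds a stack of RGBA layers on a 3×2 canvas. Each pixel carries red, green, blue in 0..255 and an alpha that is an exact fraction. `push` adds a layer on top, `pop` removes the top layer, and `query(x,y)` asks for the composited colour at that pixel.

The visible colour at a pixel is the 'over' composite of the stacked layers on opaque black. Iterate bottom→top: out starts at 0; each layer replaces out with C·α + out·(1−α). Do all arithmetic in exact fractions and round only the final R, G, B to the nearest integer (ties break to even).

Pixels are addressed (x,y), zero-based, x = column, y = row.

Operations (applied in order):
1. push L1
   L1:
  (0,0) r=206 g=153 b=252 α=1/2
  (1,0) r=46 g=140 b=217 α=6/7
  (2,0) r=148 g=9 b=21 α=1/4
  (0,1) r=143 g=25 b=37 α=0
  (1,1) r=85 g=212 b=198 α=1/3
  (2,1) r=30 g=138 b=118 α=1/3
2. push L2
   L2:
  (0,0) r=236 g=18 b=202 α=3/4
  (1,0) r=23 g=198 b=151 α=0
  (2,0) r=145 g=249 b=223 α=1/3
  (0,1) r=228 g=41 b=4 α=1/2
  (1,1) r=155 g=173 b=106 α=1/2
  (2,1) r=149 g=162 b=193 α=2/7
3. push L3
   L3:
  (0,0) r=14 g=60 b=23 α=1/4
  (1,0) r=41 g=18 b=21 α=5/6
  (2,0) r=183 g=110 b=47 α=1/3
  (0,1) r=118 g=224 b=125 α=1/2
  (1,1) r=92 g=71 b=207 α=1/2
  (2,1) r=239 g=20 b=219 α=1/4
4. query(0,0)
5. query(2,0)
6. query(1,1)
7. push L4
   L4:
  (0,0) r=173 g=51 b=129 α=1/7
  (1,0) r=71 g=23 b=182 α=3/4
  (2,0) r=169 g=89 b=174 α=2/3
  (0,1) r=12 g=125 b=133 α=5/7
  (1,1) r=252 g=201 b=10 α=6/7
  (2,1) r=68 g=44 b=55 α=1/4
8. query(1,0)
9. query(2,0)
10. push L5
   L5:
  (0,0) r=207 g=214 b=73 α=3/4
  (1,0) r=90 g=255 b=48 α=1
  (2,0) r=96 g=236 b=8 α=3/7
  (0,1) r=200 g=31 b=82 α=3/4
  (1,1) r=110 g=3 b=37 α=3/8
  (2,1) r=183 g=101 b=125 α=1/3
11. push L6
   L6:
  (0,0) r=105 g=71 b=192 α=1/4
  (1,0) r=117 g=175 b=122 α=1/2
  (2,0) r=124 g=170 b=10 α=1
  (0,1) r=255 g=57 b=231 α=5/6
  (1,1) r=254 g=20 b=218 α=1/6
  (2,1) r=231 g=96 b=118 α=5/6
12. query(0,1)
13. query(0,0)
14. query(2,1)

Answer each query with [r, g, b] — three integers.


query (0,0) [L1,L2,L3] — begin 0,0,0
+L1 (α=1/2) → [103, 153/2, 126]
+L2 (α=3/4) → [811/4, 261/8, 183]
+L3 (α=1/4) → [2489/16, 1263/32, 143]
→ [156, 39, 143]

(2,0) stack=L1,L2,L3; from [0,0,0]:
+L1 (α=1/4) → [37, 9/4, 21/4]
+L2 (α=1/3) → [73, 169/2, 467/6]
+L3 (α=1/3) → [329/3, 93, 608/9]
= [110, 93, 68]

(1,1) stack=L1,L2,L3; from [0,0,0]:
after L1 α=1/3: [85/3, 212/3, 66]
after L2 α=1/2: [275/3, 731/6, 86]
after L3 α=1/2: [551/6, 1157/12, 293/2]
= [92, 96, 146]

query (1,0) [L1,L2,L3,L4] — begin 0,0,0
after L1 α=6/7: [276/7, 120, 186]
after L2 α=0: [276/7, 120, 186]
after L3 α=5/6: [1711/42, 35, 97/2]
after L4 α=3/4: [10657/168, 26, 1189/8]
→ [63, 26, 149]

at x=2,y=0 over L1,L2,L3,L4:
after L1 α=1/4: [37, 9/4, 21/4]
after L2 α=1/3: [73, 169/2, 467/6]
after L3 α=1/3: [329/3, 93, 608/9]
after L4 α=2/3: [1343/9, 271/3, 3740/27]
→ [149, 90, 139]

at x=0,y=1 over L1,L2,L3,L4,L5,L6:
+L1 (α=0) → [0, 0, 0]
+L2 (α=1/2) → [114, 41/2, 2]
+L3 (α=1/2) → [116, 489/4, 127/2]
+L4 (α=5/7) → [292/7, 1739/14, 792/7]
+L5 (α=3/4) → [1123/7, 3041/56, 1257/14]
+L6 (α=5/6) → [5024/21, 19001/336, 5809/28]
rounded: [239, 57, 207]

(0,0) stack=L1,L2,L3,L4,L5,L6; from [0,0,0]:
+L1 (α=1/2) → [103, 153/2, 126]
+L2 (α=3/4) → [811/4, 261/8, 183]
+L3 (α=1/4) → [2489/16, 1263/32, 143]
+L4 (α=1/7) → [8851/56, 4605/112, 141]
+L5 (α=3/4) → [43627/224, 76509/448, 90]
+L6 (α=1/4) → [154401/896, 261335/1792, 231/2]
→ [172, 146, 116]

query (2,1) [L1,L2,L3,L4,L5,L6] — begin 0,0,0
L1 α=1/3: [10, 46, 118/3]
L2 α=2/7: [348/7, 554/7, 1748/21]
L3 α=1/4: [2717/28, 901/14, 3281/28]
L4 α=1/4: [10055/112, 3319/56, 11383/112]
L5 α=1/3: [20303/168, 2049/28, 18383/168]
L6 α=5/6: [214343/1008, 5163/56, 117503/1008]
rounded: [213, 92, 117]


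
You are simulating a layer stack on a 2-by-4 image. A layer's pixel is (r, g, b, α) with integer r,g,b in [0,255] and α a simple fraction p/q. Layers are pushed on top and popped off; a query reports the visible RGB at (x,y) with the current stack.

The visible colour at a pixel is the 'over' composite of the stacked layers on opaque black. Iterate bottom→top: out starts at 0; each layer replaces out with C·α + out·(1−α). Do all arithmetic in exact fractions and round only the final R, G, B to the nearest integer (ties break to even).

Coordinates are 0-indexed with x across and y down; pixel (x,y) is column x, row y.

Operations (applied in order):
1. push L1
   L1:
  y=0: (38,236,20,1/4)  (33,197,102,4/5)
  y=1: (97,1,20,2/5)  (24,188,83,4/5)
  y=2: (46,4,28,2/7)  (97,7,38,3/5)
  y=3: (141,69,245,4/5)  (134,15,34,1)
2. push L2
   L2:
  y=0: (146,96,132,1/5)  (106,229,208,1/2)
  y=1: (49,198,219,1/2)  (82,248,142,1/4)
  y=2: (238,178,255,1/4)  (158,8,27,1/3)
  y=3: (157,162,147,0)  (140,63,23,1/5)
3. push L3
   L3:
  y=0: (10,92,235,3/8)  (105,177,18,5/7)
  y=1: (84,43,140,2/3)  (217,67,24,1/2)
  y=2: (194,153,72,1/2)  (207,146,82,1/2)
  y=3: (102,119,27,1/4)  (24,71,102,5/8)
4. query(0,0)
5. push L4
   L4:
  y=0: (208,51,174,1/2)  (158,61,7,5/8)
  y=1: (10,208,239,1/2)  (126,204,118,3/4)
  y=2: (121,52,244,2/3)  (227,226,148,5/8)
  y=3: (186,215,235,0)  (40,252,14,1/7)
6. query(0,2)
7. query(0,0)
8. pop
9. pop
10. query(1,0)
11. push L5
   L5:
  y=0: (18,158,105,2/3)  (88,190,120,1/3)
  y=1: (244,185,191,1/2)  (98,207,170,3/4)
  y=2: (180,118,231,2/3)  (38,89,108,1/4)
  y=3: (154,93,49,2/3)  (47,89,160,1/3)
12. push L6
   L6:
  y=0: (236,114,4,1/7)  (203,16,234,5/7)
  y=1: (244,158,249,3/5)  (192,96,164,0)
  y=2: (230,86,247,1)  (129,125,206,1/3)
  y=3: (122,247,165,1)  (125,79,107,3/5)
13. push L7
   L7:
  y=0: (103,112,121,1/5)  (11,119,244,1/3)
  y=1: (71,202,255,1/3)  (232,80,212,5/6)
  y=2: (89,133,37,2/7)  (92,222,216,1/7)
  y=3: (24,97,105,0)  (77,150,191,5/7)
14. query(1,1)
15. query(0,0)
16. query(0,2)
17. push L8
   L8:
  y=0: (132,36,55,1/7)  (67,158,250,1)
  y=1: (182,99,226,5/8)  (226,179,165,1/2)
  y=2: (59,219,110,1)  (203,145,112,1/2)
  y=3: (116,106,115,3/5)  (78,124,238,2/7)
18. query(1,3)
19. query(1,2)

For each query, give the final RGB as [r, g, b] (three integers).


query (0,0) [L1,L2,L3] — begin 0,0,0
after L1 α=1/4: [19/2, 59, 5]
after L2 α=1/5: [184/5, 332/5, 152/5]
after L3 α=3/8: [107/4, 76, 857/8]
rounded: [27, 76, 107]

at x=0,y=2 over L1,L2,L3,L4:
L1 α=2/7: [92/7, 8/7, 8]
L2 α=1/4: [971/14, 635/14, 279/4]
L3 α=1/2: [3687/28, 2777/28, 567/8]
L4 α=2/3: [10463/84, 5689/84, 4471/24]
= [125, 68, 186]

(0,0) stack=L1,L2,L3,L4; from [0,0,0]:
after L1 α=1/4: [19/2, 59, 5]
after L2 α=1/5: [184/5, 332/5, 152/5]
after L3 α=3/8: [107/4, 76, 857/8]
after L4 α=1/2: [939/8, 127/2, 2249/16]
rounded: [117, 64, 141]

(1,0) stack=L1,L2; from [0,0,0]:
after L1 α=4/5: [132/5, 788/5, 408/5]
after L2 α=1/2: [331/5, 1933/10, 724/5]
= [66, 193, 145]

at x=1,y=1 over L1,L2,L5,L6,L7:
after L1 α=4/5: [96/5, 752/5, 332/5]
after L2 α=1/4: [349/10, 874/5, 853/10]
after L5 α=3/4: [3289/40, 3979/20, 5953/40]
after L6 α=0: [3289/40, 3979/20, 5953/40]
after L7 α=5/6: [16563/80, 3993/40, 48353/240]
→ [207, 100, 201]

at x=0,y=0 over L1,L2,L5,L6,L7:
L1 α=1/4: [19/2, 59, 5]
L2 α=1/5: [184/5, 332/5, 152/5]
L5 α=2/3: [364/15, 1912/15, 1202/15]
L6 α=1/7: [1908/35, 4394/35, 2424/35]
L7 α=1/5: [11237/175, 21496/175, 13931/175]
rounded: [64, 123, 80]

query (0,2) [L1,L2,L5,L6,L7] — begin 0,0,0
after L1 α=2/7: [92/7, 8/7, 8]
after L2 α=1/4: [971/14, 635/14, 279/4]
after L5 α=2/3: [6011/42, 1313/14, 709/4]
after L6 α=1: [230, 86, 247]
after L7 α=2/7: [1328/7, 696/7, 187]
→ [190, 99, 187]

(1,3) stack=L1,L2,L5,L6,L7,L8; from [0,0,0]:
after L1 α=1: [134, 15, 34]
after L2 α=1/5: [676/5, 123/5, 159/5]
after L5 α=1/3: [529/5, 691/15, 1118/15]
after L6 α=3/5: [2933/25, 4937/75, 7051/75]
after L7 α=5/7: [2213/25, 66124/525, 85727/525]
after L8 α=2/7: [2993/35, 92164/735, 135707/735]
rounded: [86, 125, 185]

(1,2) stack=L1,L2,L5,L6,L7,L8; from [0,0,0]:
L1 α=3/5: [291/5, 21/5, 114/5]
L2 α=1/3: [1372/15, 82/15, 121/5]
L5 α=1/4: [781/10, 527/20, 903/20]
L6 α=1/3: [1426/15, 1777/30, 2963/30]
L7 α=1/7: [3312/35, 2887/35, 4043/35]
L8 α=1/2: [10417/70, 3981/35, 7963/70]
rounded: [149, 114, 114]


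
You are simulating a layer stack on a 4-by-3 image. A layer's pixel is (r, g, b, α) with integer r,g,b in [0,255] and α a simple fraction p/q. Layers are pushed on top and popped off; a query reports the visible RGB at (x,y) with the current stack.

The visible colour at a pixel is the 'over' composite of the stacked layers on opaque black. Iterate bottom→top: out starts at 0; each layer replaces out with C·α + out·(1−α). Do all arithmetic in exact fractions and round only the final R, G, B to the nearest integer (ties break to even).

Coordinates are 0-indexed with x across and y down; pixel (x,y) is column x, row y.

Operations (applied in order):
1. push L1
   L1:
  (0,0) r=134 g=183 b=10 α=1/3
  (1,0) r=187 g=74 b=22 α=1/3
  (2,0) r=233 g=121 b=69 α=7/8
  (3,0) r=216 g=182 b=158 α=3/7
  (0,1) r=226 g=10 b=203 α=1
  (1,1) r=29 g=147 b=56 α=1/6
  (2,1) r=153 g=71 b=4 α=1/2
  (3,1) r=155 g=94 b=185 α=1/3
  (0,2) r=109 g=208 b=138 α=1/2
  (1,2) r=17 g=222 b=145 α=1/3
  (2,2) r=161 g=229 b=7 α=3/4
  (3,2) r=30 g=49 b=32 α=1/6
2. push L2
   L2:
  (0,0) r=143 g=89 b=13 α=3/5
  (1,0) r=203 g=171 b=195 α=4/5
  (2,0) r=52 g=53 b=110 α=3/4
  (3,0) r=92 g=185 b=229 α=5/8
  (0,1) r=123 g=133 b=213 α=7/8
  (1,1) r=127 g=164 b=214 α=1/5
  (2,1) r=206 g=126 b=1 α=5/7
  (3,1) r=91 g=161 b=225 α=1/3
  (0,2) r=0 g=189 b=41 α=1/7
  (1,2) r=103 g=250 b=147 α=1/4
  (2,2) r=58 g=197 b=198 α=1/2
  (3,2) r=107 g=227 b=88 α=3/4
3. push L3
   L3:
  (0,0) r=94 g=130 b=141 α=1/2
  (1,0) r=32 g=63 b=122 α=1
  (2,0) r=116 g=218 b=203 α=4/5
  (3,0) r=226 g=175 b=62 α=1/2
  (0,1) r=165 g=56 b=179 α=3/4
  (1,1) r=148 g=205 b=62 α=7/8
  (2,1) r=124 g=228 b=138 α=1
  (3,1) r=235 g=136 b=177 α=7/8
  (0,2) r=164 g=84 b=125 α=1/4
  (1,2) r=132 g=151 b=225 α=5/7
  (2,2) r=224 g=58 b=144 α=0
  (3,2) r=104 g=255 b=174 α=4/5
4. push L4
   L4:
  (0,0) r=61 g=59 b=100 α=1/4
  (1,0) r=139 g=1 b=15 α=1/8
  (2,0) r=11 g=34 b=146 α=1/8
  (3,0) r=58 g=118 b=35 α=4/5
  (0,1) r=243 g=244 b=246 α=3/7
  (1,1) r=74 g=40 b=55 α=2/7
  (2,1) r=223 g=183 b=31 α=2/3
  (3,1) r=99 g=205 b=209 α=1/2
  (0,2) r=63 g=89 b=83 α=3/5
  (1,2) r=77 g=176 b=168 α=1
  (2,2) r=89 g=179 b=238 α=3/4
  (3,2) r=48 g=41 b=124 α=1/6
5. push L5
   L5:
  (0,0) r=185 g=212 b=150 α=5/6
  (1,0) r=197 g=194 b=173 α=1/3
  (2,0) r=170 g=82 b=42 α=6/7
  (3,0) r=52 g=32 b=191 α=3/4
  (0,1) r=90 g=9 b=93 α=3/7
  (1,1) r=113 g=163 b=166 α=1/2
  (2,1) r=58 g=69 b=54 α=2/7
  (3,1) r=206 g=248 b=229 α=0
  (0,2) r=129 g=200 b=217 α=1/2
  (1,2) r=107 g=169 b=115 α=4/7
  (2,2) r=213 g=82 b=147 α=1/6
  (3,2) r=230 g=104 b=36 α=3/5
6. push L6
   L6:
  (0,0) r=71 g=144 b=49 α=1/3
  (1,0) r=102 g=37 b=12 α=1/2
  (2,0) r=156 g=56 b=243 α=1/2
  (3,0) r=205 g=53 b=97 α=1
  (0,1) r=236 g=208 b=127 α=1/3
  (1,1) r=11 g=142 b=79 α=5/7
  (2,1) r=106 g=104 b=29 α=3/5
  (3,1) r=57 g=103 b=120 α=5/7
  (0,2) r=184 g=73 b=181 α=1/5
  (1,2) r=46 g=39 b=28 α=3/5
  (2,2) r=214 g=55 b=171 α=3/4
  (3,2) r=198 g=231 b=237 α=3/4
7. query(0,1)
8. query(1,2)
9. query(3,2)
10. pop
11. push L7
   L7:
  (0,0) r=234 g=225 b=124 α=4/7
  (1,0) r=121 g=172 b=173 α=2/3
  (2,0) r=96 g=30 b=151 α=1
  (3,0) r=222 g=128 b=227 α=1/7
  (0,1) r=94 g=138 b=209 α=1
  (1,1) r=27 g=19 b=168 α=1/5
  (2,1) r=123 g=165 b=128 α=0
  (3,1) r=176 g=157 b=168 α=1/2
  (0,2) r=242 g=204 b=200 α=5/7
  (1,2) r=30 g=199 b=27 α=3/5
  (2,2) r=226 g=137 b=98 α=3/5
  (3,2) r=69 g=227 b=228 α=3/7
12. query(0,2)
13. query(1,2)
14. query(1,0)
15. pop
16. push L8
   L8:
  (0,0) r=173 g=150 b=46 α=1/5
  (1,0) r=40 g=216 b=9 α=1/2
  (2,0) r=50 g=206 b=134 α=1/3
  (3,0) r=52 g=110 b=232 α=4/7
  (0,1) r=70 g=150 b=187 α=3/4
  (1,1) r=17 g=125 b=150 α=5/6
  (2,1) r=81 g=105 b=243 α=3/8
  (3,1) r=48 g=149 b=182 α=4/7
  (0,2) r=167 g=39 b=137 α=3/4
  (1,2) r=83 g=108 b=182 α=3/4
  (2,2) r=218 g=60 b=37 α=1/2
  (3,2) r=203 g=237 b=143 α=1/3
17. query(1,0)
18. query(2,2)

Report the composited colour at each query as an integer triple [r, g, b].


at x=0,y=1 over L1,L2,L3,L4,L5,L6:
+L1 (α=1) → [226, 10, 203]
+L2 (α=7/8) → [1087/8, 941/8, 847/4]
+L3 (α=3/4) → [5047/32, 2285/32, 2995/16]
+L4 (α=3/7) → [10879/56, 1163/8, 5947/28]
+L5 (α=3/7) → [14659/98, 1217/14, 7900/49]
+L6 (α=1/3) → [8741/49, 891/7, 7341/49]
= [178, 127, 150]

at x=1,y=2 over L1,L2,L3,L4,L5,L6:
after L1 α=1/3: [17/3, 74, 145/3]
after L2 α=1/4: [30, 118, 73]
after L3 α=5/7: [720/7, 991/7, 1271/7]
after L4 α=1: [77, 176, 168]
after L5 α=4/7: [659/7, 172, 964/7]
after L6 α=3/5: [2284/35, 461/5, 2516/35]
= [65, 92, 72]

at x=3,y=2 over L1,L2,L3,L4,L5,L6:
L1 α=1/6: [5, 49/6, 16/3]
L2 α=3/4: [163/2, 4135/24, 202/3]
L3 α=4/5: [199/2, 5723/24, 458/3]
L4 α=1/6: [1091/12, 29599/144, 1331/9]
L5 α=3/5: [5231/30, 52063/360, 3634/45]
L6 α=3/4: [23051/120, 301543/1440, 35629/180]
→ [192, 209, 198]

query (0,2) [L1,L2,L3,L4,L5,L7] — begin 0,0,0
+L1 (α=1/2) → [109/2, 104, 69]
+L2 (α=1/7) → [327/7, 813/7, 65]
+L3 (α=1/4) → [2129/28, 3027/28, 80]
+L4 (α=3/5) → [955/14, 1353/14, 409/5]
+L5 (α=1/2) → [2761/28, 4153/28, 747/5]
+L7 (α=5/7) → [19701/98, 18433/98, 6494/35]
= [201, 188, 186]

at x=1,y=2 over L1,L2,L3,L4,L5,L7:
after L1 α=1/3: [17/3, 74, 145/3]
after L2 α=1/4: [30, 118, 73]
after L3 α=5/7: [720/7, 991/7, 1271/7]
after L4 α=1: [77, 176, 168]
after L5 α=4/7: [659/7, 172, 964/7]
after L7 α=3/5: [1948/35, 941/5, 499/7]
= [56, 188, 71]

(1,0) stack=L1,L2,L3,L4,L5,L7; from [0,0,0]:
L1 α=1/3: [187/3, 74/3, 22/3]
L2 α=4/5: [2623/15, 2126/15, 2362/15]
L3 α=1: [32, 63, 122]
L4 α=1/8: [363/8, 221/4, 869/8]
L5 α=1/3: [1151/12, 203/2, 1561/12]
L7 α=2/3: [4055/36, 297/2, 5713/36]
= [113, 148, 159]

query (1,0) [L1,L2,L3,L4,L5,L8] — begin 0,0,0
after L1 α=1/3: [187/3, 74/3, 22/3]
after L2 α=4/5: [2623/15, 2126/15, 2362/15]
after L3 α=1: [32, 63, 122]
after L4 α=1/8: [363/8, 221/4, 869/8]
after L5 α=1/3: [1151/12, 203/2, 1561/12]
after L8 α=1/2: [1631/24, 635/4, 1669/24]
= [68, 159, 70]

at x=2,y=2 over L1,L2,L3,L4,L5,L8:
after L1 α=3/4: [483/4, 687/4, 21/4]
after L2 α=1/2: [715/8, 1475/8, 813/8]
after L3 α=0: [715/8, 1475/8, 813/8]
after L4 α=3/4: [2851/32, 5771/32, 6525/32]
after L5 α=1/6: [21071/192, 10493/64, 12443/64]
after L8 α=1/2: [62927/384, 14333/128, 14811/128]
= [164, 112, 116]


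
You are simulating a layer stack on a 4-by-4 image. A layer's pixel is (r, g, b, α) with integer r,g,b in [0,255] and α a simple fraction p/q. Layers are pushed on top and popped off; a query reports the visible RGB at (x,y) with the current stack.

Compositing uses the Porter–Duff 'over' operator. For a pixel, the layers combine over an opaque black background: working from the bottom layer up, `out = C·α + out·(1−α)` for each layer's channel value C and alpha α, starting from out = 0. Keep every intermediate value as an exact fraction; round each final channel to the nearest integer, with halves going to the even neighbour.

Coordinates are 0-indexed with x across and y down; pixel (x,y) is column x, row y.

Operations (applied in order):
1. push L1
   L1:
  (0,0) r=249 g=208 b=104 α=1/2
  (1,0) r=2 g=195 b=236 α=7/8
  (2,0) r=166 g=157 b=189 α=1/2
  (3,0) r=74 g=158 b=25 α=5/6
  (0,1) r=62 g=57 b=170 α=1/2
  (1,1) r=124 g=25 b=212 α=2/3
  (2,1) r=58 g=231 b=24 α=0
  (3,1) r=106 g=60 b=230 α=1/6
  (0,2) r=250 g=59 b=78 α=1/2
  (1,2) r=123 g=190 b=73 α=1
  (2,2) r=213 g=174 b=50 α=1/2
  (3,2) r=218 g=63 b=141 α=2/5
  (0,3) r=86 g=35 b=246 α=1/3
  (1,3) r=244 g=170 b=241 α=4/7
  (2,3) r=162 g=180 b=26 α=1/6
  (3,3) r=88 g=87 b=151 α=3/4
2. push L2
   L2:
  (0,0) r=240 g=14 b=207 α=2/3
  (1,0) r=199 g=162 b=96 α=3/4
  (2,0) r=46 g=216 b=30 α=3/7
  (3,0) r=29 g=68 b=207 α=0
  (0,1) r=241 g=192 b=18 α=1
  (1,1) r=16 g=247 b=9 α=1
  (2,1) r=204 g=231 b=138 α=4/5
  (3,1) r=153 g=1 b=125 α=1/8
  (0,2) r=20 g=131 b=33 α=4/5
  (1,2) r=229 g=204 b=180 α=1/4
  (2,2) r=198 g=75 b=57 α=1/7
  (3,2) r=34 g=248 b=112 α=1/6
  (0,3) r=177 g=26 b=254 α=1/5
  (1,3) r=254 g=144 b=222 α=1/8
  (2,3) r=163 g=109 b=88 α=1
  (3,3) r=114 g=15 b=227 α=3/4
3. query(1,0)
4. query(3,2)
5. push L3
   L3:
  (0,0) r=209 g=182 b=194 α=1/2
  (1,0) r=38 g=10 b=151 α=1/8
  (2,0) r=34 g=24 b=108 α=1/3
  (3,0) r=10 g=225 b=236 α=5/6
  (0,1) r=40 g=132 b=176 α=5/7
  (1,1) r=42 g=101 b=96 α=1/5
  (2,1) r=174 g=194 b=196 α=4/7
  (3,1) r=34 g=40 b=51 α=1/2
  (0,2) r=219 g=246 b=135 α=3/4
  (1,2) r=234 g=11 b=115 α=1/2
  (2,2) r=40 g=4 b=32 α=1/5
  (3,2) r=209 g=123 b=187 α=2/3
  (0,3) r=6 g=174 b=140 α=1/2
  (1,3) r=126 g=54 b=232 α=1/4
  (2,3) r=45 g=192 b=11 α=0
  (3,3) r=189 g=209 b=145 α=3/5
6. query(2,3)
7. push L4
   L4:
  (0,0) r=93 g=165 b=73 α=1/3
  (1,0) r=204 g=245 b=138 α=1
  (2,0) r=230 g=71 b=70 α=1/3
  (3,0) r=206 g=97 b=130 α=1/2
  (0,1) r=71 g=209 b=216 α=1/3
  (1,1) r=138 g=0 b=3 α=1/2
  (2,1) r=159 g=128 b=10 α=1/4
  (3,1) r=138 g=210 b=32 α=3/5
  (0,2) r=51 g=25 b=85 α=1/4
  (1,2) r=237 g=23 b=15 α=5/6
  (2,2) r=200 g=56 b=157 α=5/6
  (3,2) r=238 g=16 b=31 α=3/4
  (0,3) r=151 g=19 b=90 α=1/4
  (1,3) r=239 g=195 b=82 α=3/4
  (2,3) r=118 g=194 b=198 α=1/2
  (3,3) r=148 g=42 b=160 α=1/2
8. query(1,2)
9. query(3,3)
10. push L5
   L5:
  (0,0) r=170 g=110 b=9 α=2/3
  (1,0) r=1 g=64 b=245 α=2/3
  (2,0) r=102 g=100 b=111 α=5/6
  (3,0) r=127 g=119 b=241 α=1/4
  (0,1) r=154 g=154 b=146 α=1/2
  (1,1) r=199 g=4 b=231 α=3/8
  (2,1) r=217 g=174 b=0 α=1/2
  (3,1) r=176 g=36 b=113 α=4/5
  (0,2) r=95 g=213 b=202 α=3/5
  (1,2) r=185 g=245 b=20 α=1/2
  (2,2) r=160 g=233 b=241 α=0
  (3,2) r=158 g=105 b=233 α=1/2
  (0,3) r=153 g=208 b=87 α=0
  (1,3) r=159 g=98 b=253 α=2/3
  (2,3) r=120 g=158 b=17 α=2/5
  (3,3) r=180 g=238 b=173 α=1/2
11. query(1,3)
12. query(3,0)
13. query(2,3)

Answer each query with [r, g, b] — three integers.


(1,0) stack=L1,L2; from [0,0,0]:
L1 α=7/8: [7/4, 1365/8, 413/2]
L2 α=3/4: [2395/16, 5253/32, 989/8]
= [150, 164, 124]

(3,2) stack=L1,L2; from [0,0,0]:
after L1 α=2/5: [436/5, 126/5, 282/5]
after L2 α=1/6: [235/3, 187/3, 197/3]
→ [78, 62, 66]

(2,3) stack=L1,L2,L3; from [0,0,0]:
+L1 (α=1/6) → [27, 30, 13/3]
+L2 (α=1) → [163, 109, 88]
+L3 (α=0) → [163, 109, 88]
= [163, 109, 88]

(1,2) stack=L1,L2,L3,L4; from [0,0,0]:
after L1 α=1: [123, 190, 73]
after L2 α=1/4: [299/2, 387/2, 399/4]
after L3 α=1/2: [767/4, 409/4, 859/8]
after L4 α=5/6: [5507/24, 869/24, 1459/48]
= [229, 36, 30]

query (3,3) [L1,L2,L3,L4] — begin 0,0,0
L1 α=3/4: [66, 261/4, 453/4]
L2 α=3/4: [102, 441/16, 3177/16]
L3 α=3/5: [771/5, 5457/40, 6657/40]
L4 α=1/2: [1511/10, 7137/80, 13057/80]
= [151, 89, 163]

(1,3) stack=L1,L2,L3,L4,L5; from [0,0,0]:
after L1 α=4/7: [976/7, 680/7, 964/7]
after L2 α=1/8: [615/4, 103, 593/4]
after L3 α=1/4: [2349/16, 363/4, 2707/16]
after L4 α=3/4: [13821/64, 2703/16, 6643/64]
after L5 α=2/3: [11391/64, 5839/48, 13009/64]
rounded: [178, 122, 203]

(3,0) stack=L1,L2,L3,L4,L5; from [0,0,0]:
after L1 α=5/6: [185/3, 395/3, 125/6]
after L2 α=0: [185/3, 395/3, 125/6]
after L3 α=5/6: [335/18, 1885/9, 7205/36]
after L4 α=1/2: [4043/36, 1379/9, 11885/72]
after L5 α=1/4: [5567/48, 434/3, 17669/96]
= [116, 145, 184]

(2,3) stack=L1,L2,L3,L4,L5; from [0,0,0]:
+L1 (α=1/6) → [27, 30, 13/3]
+L2 (α=1) → [163, 109, 88]
+L3 (α=0) → [163, 109, 88]
+L4 (α=1/2) → [281/2, 303/2, 143]
+L5 (α=2/5) → [1323/10, 1541/10, 463/5]
= [132, 154, 93]


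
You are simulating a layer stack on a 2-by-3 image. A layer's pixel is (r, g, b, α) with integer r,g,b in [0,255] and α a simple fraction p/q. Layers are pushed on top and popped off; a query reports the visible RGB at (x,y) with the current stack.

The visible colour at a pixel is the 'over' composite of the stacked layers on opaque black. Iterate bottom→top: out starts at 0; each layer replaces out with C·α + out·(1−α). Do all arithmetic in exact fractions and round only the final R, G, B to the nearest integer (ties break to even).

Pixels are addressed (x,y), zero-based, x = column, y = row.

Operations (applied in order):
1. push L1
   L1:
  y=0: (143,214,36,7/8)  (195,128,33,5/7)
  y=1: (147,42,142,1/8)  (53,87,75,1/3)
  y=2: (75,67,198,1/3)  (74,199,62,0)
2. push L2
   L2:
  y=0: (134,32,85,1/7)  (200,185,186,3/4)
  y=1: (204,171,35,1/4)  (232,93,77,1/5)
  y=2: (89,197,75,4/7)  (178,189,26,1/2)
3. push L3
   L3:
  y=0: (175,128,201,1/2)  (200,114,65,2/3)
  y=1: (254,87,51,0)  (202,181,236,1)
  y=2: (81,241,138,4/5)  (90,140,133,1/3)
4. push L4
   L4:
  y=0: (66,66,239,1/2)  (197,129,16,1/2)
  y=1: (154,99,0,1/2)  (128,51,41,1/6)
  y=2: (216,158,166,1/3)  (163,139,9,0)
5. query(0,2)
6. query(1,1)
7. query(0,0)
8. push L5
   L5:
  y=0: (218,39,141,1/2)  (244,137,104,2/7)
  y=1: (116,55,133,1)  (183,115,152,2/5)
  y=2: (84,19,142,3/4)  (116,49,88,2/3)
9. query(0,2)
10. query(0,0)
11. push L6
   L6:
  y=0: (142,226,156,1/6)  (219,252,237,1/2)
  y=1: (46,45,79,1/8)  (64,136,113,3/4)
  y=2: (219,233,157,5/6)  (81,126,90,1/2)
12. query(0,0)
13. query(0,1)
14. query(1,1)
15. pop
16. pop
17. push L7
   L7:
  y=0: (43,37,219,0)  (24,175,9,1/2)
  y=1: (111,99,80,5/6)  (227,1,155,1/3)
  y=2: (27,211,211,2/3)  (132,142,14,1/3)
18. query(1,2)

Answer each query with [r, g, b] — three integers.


query (0,2) [L1,L2,L3,L4] — begin 0,0,0
after L1 α=1/3: [25, 67/3, 66]
after L2 α=4/7: [431/7, 855/7, 498/7]
after L3 α=4/5: [2699/35, 7603/35, 4362/35]
after L4 α=1/3: [12958/105, 6912/35, 14534/105]
= [123, 197, 138]

at x=1,y=1 over L1,L2,L3,L4:
after L1 α=1/3: [53/3, 29, 25]
after L2 α=1/5: [908/15, 209/5, 177/5]
after L3 α=1: [202, 181, 236]
after L4 α=1/6: [569/3, 478/3, 407/2]
= [190, 159, 204]

(0,0) stack=L1,L2,L3,L4; from [0,0,0]:
L1 α=7/8: [1001/8, 749/4, 63/2]
L2 α=1/7: [3539/28, 2311/14, 274/7]
L3 α=1/2: [8439/56, 4103/28, 1681/14]
L4 α=1/2: [12135/112, 5951/56, 5027/28]
= [108, 106, 180]

at x=0,y=2 over L1,L2,L3,L4,L5:
after L1 α=1/3: [25, 67/3, 66]
after L2 α=4/7: [431/7, 855/7, 498/7]
after L3 α=4/5: [2699/35, 7603/35, 4362/35]
after L4 α=1/3: [12958/105, 6912/35, 14534/105]
after L5 α=3/4: [19709/210, 8907/140, 14816/105]
rounded: [94, 64, 141]

(0,0) stack=L1,L2,L3,L4,L5; from [0,0,0]:
+L1 (α=7/8) → [1001/8, 749/4, 63/2]
+L2 (α=1/7) → [3539/28, 2311/14, 274/7]
+L3 (α=1/2) → [8439/56, 4103/28, 1681/14]
+L4 (α=1/2) → [12135/112, 5951/56, 5027/28]
+L5 (α=1/2) → [36551/224, 8135/112, 8975/56]
rounded: [163, 73, 160]

at x=0,y=0 over L1,L2,L3,L4,L5,L6:
after L1 α=7/8: [1001/8, 749/4, 63/2]
after L2 α=1/7: [3539/28, 2311/14, 274/7]
after L3 α=1/2: [8439/56, 4103/28, 1681/14]
after L4 α=1/2: [12135/112, 5951/56, 5027/28]
after L5 α=1/2: [36551/224, 8135/112, 8975/56]
after L6 α=1/6: [71521/448, 65987/672, 53611/336]
→ [160, 98, 160]

(0,1) stack=L1,L2,L3,L4,L5,L6; from [0,0,0]:
+L1 (α=1/8) → [147/8, 21/4, 71/4]
+L2 (α=1/4) → [2073/32, 747/16, 353/16]
+L3 (α=0) → [2073/32, 747/16, 353/16]
+L4 (α=1/2) → [7001/64, 2331/32, 353/32]
+L5 (α=1) → [116, 55, 133]
+L6 (α=1/8) → [429/4, 215/4, 505/4]
→ [107, 54, 126]

query (1,1) [L1,L2,L3,L4,L5,L6] — begin 0,0,0
after L1 α=1/3: [53/3, 29, 25]
after L2 α=1/5: [908/15, 209/5, 177/5]
after L3 α=1: [202, 181, 236]
after L4 α=1/6: [569/3, 478/3, 407/2]
after L5 α=2/5: [187, 708/5, 1829/10]
after L6 α=3/4: [379/4, 687/5, 5219/40]
= [95, 137, 130]

(1,2) stack=L1,L2,L3,L4,L7; from [0,0,0]:
after L1 α=0: [0, 0, 0]
after L2 α=1/2: [89, 189/2, 13]
after L3 α=1/3: [268/3, 329/3, 53]
after L4 α=0: [268/3, 329/3, 53]
after L7 α=1/3: [932/9, 1084/9, 40]
→ [104, 120, 40]


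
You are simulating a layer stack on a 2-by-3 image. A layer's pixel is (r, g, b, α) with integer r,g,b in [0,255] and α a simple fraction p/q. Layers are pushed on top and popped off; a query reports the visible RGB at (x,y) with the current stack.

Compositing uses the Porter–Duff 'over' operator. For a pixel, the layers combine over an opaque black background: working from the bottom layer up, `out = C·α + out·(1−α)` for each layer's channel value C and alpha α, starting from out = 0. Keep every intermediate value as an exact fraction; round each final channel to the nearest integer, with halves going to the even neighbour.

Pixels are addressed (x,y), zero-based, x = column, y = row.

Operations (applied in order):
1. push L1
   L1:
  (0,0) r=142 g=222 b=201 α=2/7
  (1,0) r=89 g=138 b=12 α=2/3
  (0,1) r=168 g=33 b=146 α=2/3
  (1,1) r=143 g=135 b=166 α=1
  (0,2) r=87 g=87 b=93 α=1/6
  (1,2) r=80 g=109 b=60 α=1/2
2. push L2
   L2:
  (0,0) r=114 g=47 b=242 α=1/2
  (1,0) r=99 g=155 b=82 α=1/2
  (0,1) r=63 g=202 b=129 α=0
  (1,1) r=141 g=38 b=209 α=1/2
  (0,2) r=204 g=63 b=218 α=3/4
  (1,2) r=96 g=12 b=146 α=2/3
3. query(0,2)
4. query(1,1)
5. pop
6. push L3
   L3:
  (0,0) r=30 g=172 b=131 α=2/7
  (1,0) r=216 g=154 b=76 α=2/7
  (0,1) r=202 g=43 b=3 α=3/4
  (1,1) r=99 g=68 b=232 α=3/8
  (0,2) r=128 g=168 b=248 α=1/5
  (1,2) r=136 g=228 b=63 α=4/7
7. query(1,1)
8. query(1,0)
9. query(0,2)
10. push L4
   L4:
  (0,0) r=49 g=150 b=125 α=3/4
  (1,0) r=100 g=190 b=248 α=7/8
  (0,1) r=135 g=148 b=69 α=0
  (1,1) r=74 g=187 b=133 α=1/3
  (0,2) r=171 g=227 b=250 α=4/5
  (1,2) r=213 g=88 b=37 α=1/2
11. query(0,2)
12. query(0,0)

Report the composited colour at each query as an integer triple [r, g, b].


at x=0,y=2 over L1,L2:
after L1 α=1/6: [29/2, 29/2, 31/2]
after L2 α=3/4: [1253/8, 407/8, 1339/8]
→ [157, 51, 167]

(1,1) stack=L1,L2; from [0,0,0]:
after L1 α=1: [143, 135, 166]
after L2 α=1/2: [142, 173/2, 375/2]
→ [142, 86, 188]

at x=1,y=1 over L1,L3:
L1 α=1: [143, 135, 166]
L3 α=3/8: [253/2, 879/8, 763/4]
→ [126, 110, 191]

(1,0) stack=L1,L3; from [0,0,0]:
L1 α=2/3: [178/3, 92, 8]
L3 α=2/7: [2186/21, 768/7, 192/7]
= [104, 110, 27]

query (0,2) [L1,L3] — begin 0,0,0
after L1 α=1/6: [29/2, 29/2, 31/2]
after L3 α=1/5: [186/5, 226/5, 62]
= [37, 45, 62]

query (0,2) [L1,L3,L4] — begin 0,0,0
L1 α=1/6: [29/2, 29/2, 31/2]
L3 α=1/5: [186/5, 226/5, 62]
L4 α=4/5: [3606/25, 4766/25, 1062/5]
rounded: [144, 191, 212]

(0,0) stack=L1,L3,L4; from [0,0,0]:
L1 α=2/7: [284/7, 444/7, 402/7]
L3 α=2/7: [1840/49, 4628/49, 3844/49]
L4 α=3/4: [9043/196, 13339/98, 22219/196]
= [46, 136, 113]


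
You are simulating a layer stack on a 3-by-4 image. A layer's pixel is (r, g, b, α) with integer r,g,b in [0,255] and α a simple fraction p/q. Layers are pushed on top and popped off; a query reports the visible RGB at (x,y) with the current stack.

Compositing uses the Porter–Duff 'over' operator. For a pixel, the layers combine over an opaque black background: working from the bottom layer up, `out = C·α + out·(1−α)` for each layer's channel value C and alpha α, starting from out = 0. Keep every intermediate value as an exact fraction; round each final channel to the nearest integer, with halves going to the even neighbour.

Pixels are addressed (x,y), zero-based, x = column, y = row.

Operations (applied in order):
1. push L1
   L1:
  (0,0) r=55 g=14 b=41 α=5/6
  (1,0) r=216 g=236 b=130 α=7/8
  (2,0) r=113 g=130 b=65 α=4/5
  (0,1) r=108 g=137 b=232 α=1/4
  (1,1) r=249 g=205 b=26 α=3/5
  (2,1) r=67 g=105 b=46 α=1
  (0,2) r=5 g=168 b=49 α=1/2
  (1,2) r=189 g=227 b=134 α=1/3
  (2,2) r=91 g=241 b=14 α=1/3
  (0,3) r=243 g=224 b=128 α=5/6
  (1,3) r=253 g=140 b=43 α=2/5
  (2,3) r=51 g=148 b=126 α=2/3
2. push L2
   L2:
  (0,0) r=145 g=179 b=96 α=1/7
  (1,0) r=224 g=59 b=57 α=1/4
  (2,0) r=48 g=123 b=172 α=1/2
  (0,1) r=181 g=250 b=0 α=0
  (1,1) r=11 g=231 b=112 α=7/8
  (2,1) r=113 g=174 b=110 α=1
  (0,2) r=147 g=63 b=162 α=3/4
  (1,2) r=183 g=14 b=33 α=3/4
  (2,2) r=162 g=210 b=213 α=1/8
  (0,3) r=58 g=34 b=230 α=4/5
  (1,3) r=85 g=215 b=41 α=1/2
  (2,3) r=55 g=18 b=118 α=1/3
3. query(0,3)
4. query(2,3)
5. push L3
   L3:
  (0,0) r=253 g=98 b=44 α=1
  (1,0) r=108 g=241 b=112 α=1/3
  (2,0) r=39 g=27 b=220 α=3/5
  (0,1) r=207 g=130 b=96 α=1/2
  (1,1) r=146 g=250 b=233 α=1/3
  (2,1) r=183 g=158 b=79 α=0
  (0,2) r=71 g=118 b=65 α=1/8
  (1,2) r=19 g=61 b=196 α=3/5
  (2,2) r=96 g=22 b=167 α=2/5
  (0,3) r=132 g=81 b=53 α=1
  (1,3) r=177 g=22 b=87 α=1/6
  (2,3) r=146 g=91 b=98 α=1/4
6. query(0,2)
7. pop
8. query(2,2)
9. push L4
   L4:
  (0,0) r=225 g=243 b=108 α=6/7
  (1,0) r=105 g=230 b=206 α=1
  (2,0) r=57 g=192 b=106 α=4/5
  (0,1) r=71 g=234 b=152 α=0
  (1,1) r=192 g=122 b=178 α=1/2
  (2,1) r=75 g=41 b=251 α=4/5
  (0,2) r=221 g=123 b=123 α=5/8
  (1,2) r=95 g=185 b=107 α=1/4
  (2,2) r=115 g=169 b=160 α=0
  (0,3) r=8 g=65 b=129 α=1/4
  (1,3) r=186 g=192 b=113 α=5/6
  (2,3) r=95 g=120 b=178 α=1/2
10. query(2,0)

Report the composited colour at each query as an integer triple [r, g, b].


(0,3) stack=L1,L2; from [0,0,0]:
+L1 (α=5/6) → [405/2, 560/3, 320/3]
+L2 (α=4/5) → [869/10, 968/15, 616/3]
= [87, 65, 205]

query (2,3) [L1,L2] — begin 0,0,0
L1 α=2/3: [34, 296/3, 84]
L2 α=1/3: [41, 646/9, 286/3]
→ [41, 72, 95]

at x=0,y=2 over L1,L2,L3:
L1 α=1/2: [5/2, 84, 49/2]
L2 α=3/4: [887/8, 273/4, 1021/8]
L3 α=1/8: [6777/64, 2383/32, 7667/64]
= [106, 74, 120]

query (2,2) [L1,L2] — begin 0,0,0
after L1 α=1/3: [91/3, 241/3, 14/3]
after L2 α=1/8: [1123/24, 2317/24, 737/24]
rounded: [47, 97, 31]

(2,0) stack=L1,L2,L4; from [0,0,0]:
L1 α=4/5: [452/5, 104, 52]
L2 α=1/2: [346/5, 227/2, 112]
L4 α=4/5: [1486/25, 1763/10, 536/5]
= [59, 176, 107]


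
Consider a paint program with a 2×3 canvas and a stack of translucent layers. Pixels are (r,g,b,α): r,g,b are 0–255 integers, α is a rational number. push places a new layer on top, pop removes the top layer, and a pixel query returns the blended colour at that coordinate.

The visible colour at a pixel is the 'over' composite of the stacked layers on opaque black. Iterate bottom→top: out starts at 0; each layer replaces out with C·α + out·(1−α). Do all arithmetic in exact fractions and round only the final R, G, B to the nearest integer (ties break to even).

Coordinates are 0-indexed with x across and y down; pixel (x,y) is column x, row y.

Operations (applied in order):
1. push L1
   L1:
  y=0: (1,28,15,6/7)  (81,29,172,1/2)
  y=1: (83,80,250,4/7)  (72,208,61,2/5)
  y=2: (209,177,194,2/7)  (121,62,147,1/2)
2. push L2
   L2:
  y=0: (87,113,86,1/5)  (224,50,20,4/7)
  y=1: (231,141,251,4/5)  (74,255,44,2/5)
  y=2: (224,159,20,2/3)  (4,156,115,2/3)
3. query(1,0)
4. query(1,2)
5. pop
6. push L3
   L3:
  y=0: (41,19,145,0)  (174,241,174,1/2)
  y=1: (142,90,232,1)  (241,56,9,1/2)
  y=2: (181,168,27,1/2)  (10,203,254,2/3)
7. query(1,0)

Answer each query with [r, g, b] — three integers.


query (1,0) [L1,L2] — begin 0,0,0
+L1 (α=1/2) → [81/2, 29/2, 86]
+L2 (α=4/7) → [2035/14, 487/14, 338/7]
→ [145, 35, 48]

at x=1,y=2 over L1,L2:
+L1 (α=1/2) → [121/2, 31, 147/2]
+L2 (α=2/3) → [137/6, 343/3, 607/6]
→ [23, 114, 101]

(1,0) stack=L1,L3; from [0,0,0]:
+L1 (α=1/2) → [81/2, 29/2, 86]
+L3 (α=1/2) → [429/4, 511/4, 130]
rounded: [107, 128, 130]


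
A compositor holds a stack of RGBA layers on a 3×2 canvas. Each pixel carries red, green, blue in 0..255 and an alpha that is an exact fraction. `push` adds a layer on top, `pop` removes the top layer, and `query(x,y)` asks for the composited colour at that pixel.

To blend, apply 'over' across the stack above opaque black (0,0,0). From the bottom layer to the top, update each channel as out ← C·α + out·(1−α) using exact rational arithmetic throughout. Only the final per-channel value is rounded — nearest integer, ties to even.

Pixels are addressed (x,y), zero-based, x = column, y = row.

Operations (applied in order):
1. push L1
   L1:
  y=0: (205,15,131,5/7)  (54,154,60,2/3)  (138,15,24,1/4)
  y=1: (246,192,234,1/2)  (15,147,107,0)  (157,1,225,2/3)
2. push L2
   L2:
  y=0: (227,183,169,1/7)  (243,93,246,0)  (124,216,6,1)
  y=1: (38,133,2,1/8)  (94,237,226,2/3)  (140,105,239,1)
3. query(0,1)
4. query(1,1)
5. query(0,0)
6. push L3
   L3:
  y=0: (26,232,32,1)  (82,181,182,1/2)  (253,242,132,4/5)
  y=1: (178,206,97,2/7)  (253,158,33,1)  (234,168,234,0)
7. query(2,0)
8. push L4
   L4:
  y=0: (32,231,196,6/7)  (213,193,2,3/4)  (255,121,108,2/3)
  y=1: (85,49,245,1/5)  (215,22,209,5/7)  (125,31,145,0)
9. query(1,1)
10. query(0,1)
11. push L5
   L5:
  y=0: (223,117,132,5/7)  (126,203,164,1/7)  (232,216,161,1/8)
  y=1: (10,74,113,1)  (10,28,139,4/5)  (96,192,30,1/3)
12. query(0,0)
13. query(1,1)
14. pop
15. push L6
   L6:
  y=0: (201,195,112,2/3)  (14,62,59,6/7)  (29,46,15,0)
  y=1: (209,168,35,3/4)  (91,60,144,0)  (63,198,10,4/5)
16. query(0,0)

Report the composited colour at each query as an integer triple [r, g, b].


(0,1) stack=L1,L2; from [0,0,0]:
+L1 (α=1/2) → [123, 96, 117]
+L2 (α=1/8) → [899/8, 805/8, 821/8]
→ [112, 101, 103]

query (1,1) [L1,L2] — begin 0,0,0
+L1 (α=0) → [0, 0, 0]
+L2 (α=2/3) → [188/3, 158, 452/3]
→ [63, 158, 151]

(0,0) stack=L1,L2; from [0,0,0]:
after L1 α=5/7: [1025/7, 75/7, 655/7]
after L2 α=1/7: [7739/49, 1731/49, 5113/49]
= [158, 35, 104]

query (2,0) [L1,L2,L3] — begin 0,0,0
after L1 α=1/4: [69/2, 15/4, 6]
after L2 α=1: [124, 216, 6]
after L3 α=4/5: [1136/5, 1184/5, 534/5]
= [227, 237, 107]

(1,1) stack=L1,L2,L3,L4; from [0,0,0]:
+L1 (α=0) → [0, 0, 0]
+L2 (α=2/3) → [188/3, 158, 452/3]
+L3 (α=1) → [253, 158, 33]
+L4 (α=5/7) → [1581/7, 426/7, 1111/7]
rounded: [226, 61, 159]

at x=0,y=1 over L1,L2,L3,L4:
after L1 α=1/2: [123, 96, 117]
after L2 α=1/8: [899/8, 805/8, 821/8]
after L3 α=2/7: [1049/8, 7321/56, 5657/56]
after L4 α=1/5: [1219/10, 8007/70, 9087/70]
rounded: [122, 114, 130]

(0,0) stack=L1,L2,L3,L4,L5; from [0,0,0]:
+L1 (α=5/7) → [1025/7, 75/7, 655/7]
+L2 (α=1/7) → [7739/49, 1731/49, 5113/49]
+L3 (α=1) → [26, 232, 32]
+L4 (α=6/7) → [218/7, 1618/7, 1208/7]
+L5 (α=5/7) → [8241/49, 7331/49, 7036/49]
= [168, 150, 144]

query (1,1) [L1,L2,L3,L4,L5] — begin 0,0,0
after L1 α=0: [0, 0, 0]
after L2 α=2/3: [188/3, 158, 452/3]
after L3 α=1: [253, 158, 33]
after L4 α=5/7: [1581/7, 426/7, 1111/7]
after L5 α=4/5: [1861/35, 242/7, 5003/35]
= [53, 35, 143]

(0,0) stack=L1,L2,L3,L4,L6; from [0,0,0]:
after L1 α=5/7: [1025/7, 75/7, 655/7]
after L2 α=1/7: [7739/49, 1731/49, 5113/49]
after L3 α=1: [26, 232, 32]
after L4 α=6/7: [218/7, 1618/7, 1208/7]
after L6 α=2/3: [3032/21, 4348/21, 2776/21]
= [144, 207, 132]


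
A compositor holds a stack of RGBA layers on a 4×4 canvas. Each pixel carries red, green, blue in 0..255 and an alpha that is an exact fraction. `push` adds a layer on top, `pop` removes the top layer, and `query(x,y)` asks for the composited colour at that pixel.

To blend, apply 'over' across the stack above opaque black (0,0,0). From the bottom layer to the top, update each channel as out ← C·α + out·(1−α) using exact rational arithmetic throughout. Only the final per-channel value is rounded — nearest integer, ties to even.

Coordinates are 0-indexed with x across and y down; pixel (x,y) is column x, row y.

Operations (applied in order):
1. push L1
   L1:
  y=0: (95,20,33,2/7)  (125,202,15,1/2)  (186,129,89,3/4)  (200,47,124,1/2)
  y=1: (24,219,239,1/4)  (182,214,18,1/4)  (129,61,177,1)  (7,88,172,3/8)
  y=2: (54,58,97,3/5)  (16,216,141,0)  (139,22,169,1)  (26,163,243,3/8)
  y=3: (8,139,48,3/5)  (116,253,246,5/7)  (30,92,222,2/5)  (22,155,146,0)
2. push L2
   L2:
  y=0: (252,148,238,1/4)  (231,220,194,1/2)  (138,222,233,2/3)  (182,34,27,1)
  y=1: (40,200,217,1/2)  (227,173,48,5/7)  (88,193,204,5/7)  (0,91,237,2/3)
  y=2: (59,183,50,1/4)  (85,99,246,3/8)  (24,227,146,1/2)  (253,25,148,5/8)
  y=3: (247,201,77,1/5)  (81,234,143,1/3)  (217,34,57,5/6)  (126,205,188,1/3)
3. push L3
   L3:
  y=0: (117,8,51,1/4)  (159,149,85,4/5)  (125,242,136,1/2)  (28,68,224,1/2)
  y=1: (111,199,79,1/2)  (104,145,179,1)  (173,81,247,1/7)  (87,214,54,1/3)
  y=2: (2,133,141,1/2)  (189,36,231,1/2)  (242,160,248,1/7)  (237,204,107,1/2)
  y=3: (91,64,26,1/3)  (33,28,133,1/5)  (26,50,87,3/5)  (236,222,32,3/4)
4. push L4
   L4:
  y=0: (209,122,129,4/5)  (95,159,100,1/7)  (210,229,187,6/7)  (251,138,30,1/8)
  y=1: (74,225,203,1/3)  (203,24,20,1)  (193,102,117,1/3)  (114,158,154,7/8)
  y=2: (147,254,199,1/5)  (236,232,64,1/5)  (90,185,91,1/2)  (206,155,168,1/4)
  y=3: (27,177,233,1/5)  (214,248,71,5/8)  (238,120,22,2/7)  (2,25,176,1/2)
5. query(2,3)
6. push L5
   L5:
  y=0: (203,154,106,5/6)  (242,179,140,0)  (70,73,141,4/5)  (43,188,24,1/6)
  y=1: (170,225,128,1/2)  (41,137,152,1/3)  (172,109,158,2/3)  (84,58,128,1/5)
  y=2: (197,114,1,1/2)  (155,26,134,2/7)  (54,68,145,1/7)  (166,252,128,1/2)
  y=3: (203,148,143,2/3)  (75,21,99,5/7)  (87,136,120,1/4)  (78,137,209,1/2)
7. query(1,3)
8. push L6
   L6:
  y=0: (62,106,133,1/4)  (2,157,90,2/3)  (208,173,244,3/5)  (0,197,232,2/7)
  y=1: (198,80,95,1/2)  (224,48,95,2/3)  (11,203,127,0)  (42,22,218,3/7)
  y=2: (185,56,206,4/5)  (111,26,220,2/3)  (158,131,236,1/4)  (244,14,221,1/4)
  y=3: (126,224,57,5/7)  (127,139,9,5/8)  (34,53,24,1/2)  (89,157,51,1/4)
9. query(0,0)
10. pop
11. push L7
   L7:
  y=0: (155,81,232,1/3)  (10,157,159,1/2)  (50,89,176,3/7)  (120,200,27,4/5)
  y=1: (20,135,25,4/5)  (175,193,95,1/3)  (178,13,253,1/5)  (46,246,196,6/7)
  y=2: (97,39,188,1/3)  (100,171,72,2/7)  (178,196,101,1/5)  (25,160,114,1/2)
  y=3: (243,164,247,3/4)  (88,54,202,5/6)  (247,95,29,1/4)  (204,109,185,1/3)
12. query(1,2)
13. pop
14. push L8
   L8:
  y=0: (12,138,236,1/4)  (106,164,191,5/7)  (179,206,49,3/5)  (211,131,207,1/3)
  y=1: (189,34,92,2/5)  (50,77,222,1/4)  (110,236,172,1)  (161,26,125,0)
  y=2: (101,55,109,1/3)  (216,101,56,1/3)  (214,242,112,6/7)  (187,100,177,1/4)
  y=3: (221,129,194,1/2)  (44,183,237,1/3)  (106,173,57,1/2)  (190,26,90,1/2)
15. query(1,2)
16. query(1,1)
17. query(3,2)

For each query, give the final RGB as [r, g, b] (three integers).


query (2,3) [L1,L2,L3,L4] — begin 0,0,0
L1 α=2/5: [12, 184/5, 444/5]
L2 α=5/6: [1097/6, 517/15, 623/10]
L3 α=3/5: [1331/15, 3284/75, 1928/25]
L4 α=2/7: [2759/21, 6884/105, 2148/35]
= [131, 66, 61]

query (1,3) [L1,L2,L3,L4,L5] — begin 0,0,0
L1 α=5/7: [580/7, 1265/7, 1230/7]
L2 α=1/3: [1727/21, 4168/21, 3461/21]
L3 α=1/5: [7601/105, 3452/21, 16637/105]
L4 α=5/8: [45051/280, 3033/14, 14531/140]
L5 α=5/7: [97551/980, 3768/49, 49181/490]
→ [100, 77, 100]

at x=0,y=0 over L1,L2,L3,L4,L5,L6:
after L1 α=2/7: [190/7, 40/7, 66/7]
after L2 α=1/4: [1167/14, 289/7, 466/7]
after L3 α=1/4: [5139/56, 923/28, 1755/28]
after L4 α=4/5: [10391/56, 14587/140, 16203/140]
after L5 α=5/6: [67231/336, 122387/840, 90403/840]
after L6 α=1/4: [74175/448, 152067/1120, 127643/1120]
= [166, 136, 114]

(1,2) stack=L1,L2,L3,L4,L5,L7; from [0,0,0]:
+L1 (α=0) → [0, 0, 0]
+L2 (α=3/8) → [255/8, 297/8, 369/4]
+L3 (α=1/2) → [1767/16, 585/16, 1293/8]
+L4 (α=1/5) → [2711/20, 1513/20, 1421/10]
+L5 (α=2/7) → [3951/28, 1721/28, 1957/14]
+L7 (α=2/7) → [25355/196, 18181/196, 11801/98]
→ [129, 93, 120]

at x=1,y=2 over L1,L2,L3,L4,L5,L8:
L1 α=0: [0, 0, 0]
L2 α=3/8: [255/8, 297/8, 369/4]
L3 α=1/2: [1767/16, 585/16, 1293/8]
L4 α=1/5: [2711/20, 1513/20, 1421/10]
L5 α=2/7: [3951/28, 1721/28, 1957/14]
L8 α=1/3: [2325/14, 1045/14, 783/7]
rounded: [166, 75, 112]

(1,1) stack=L1,L2,L3,L4,L5,L8; from [0,0,0]:
+L1 (α=1/4) → [91/2, 107/2, 9/2]
+L2 (α=5/7) → [1226/7, 972/7, 249/7]
+L3 (α=1) → [104, 145, 179]
+L4 (α=1) → [203, 24, 20]
+L5 (α=1/3) → [149, 185/3, 64]
+L8 (α=1/4) → [497/4, 131/2, 207/2]
rounded: [124, 66, 104]

(3,2) stack=L1,L2,L3,L4,L5,L8; from [0,0,0]:
after L1 α=3/8: [39/4, 489/8, 729/8]
after L2 α=5/8: [5177/32, 2467/64, 8107/64]
after L3 α=1/2: [12761/64, 15523/128, 14955/128]
after L4 α=1/4: [51467/256, 66409/512, 66369/512]
after L5 α=1/2: [93963/512, 195433/1024, 131905/1024]
after L8 α=1/4: [377633/2048, 688699/4096, 576963/4096]
rounded: [184, 168, 141]


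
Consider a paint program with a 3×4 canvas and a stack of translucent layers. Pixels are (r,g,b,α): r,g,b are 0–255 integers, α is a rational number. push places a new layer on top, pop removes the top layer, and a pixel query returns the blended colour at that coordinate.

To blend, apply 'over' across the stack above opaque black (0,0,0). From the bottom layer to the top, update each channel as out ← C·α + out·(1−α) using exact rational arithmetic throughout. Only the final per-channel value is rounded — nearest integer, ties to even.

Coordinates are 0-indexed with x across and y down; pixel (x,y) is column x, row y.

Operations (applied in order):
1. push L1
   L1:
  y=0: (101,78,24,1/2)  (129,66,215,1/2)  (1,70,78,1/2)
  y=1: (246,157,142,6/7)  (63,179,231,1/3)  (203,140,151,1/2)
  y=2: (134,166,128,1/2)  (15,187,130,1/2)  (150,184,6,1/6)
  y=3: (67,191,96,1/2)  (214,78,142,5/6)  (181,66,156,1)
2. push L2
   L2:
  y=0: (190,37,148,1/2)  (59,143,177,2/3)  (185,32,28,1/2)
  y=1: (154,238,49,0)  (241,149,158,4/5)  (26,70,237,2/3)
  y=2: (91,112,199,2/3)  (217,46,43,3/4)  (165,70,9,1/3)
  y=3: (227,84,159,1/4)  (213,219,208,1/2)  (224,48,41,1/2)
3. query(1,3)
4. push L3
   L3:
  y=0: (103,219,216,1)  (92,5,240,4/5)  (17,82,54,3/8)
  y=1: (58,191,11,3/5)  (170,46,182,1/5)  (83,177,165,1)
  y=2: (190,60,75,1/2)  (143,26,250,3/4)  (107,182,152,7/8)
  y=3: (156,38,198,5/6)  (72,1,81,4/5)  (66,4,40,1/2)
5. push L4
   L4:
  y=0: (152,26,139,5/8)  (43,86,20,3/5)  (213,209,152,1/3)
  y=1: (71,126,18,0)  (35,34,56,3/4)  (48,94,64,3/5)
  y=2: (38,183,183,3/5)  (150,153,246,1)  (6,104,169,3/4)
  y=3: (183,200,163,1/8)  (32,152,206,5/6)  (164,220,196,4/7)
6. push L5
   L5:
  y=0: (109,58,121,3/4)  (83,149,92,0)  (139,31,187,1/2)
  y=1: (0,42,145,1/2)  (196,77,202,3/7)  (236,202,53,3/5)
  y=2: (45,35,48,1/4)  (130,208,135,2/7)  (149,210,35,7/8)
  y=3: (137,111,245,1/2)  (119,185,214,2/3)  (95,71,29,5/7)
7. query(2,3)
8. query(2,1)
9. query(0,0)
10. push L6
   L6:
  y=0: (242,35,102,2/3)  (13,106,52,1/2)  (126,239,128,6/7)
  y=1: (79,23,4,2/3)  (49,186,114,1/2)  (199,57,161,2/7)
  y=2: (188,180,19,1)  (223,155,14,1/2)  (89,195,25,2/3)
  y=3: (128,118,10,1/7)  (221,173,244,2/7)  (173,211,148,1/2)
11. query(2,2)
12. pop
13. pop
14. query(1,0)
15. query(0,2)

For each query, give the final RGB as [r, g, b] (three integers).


at x=1,y=3 over L1,L2:
L1 α=5/6: [535/3, 65, 355/3]
L2 α=1/2: [587/3, 142, 979/6]
= [196, 142, 163]

query (2,3) [L1,L2,L3,L4,L5] — begin 0,0,0
after L1 α=1: [181, 66, 156]
after L2 α=1/2: [405/2, 57, 197/2]
after L3 α=1/2: [537/4, 61/2, 277/4]
after L4 α=4/7: [605/4, 1943/14, 3967/28]
after L5 α=5/7: [1555/14, 4428/49, 5997/98]
→ [111, 90, 61]

at x=2,y=1 over L1,L2,L3,L4,L5:
after L1 α=1/2: [203/2, 70, 151/2]
after L2 α=2/3: [307/6, 70, 1099/6]
after L3 α=1: [83, 177, 165]
after L4 α=3/5: [62, 636/5, 522/5]
after L5 α=3/5: [832/5, 4302/25, 1839/25]
→ [166, 172, 74]

query (0,0) [L1,L2,L3,L4,L5] — begin 0,0,0
L1 α=1/2: [101/2, 39, 12]
L2 α=1/2: [481/4, 38, 80]
L3 α=1: [103, 219, 216]
L4 α=5/8: [1069/8, 787/8, 1343/8]
L5 α=3/4: [3685/32, 2179/32, 4247/32]
= [115, 68, 133]

at x=2,y=2 over L1,L2,L3,L4,L5,L6:
+L1 (α=1/6) → [25, 92/3, 1]
+L2 (α=1/3) → [215/3, 394/9, 11/3]
+L3 (α=7/8) → [1231/12, 2965/18, 3203/24]
+L4 (α=3/4) → [1447/48, 8581/72, 15371/96]
+L5 (α=7/8) → [51511/384, 114421/576, 38891/768]
+L6 (α=2/3) → [119863/1152, 339061/1728, 77291/2304]
= [104, 196, 34]

at x=1,y=0 over L1,L2,L3,L4:
+L1 (α=1/2) → [129/2, 33, 215/2]
+L2 (α=2/3) → [365/6, 319/3, 923/6]
+L3 (α=4/5) → [2573/30, 379/15, 6683/30]
+L4 (α=3/5) → [4508/75, 4628/75, 7583/75]
→ [60, 62, 101]

(0,2) stack=L1,L2,L3,L4; from [0,0,0]:
+L1 (α=1/2) → [67, 83, 64]
+L2 (α=2/3) → [83, 307/3, 154]
+L3 (α=1/2) → [273/2, 487/6, 229/2]
+L4 (α=3/5) → [387/5, 2134/15, 778/5]
rounded: [77, 142, 156]
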